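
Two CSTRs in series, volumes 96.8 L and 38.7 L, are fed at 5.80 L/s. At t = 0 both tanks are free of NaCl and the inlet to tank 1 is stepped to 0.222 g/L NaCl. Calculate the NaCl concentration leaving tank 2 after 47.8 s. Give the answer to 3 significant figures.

0.201 g/L

Species balance on tank i: dCᵢ/dt = (Cᵢ₋₁ − Cᵢ)/τᵢ with τᵢ = Vᵢ/Q.
τ₁ = 96.8/5.80 = 16.690 s; τ₂ = 38.7/5.80 = 6.6724 s.
Solving the cascade with C₁(0)=C₂(0)=0 gives C₂(t) = C_in[1 − (τ₁ e^(−t/τ₁) − τ₂ e^(−t/τ₂))/(τ₁ − τ₂)].
At t = 47.8: e^(−t/τ₁) = 0.057037, e^(−t/τ₂) = 0.00077409.
C₂ = 0.222·[1 − (16.690·0.057037 − 6.6724·0.00077409)/(10.017)] = 0.222·0.90549 = 0.20102 g/L.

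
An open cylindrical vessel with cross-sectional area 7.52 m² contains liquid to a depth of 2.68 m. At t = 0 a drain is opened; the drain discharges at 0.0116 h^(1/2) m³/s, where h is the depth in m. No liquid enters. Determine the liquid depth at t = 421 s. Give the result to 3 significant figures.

A dh/dt = −Q_out = −0.0116 √h.
∫ h^(−1/2) dh = −(0.0116/A) ∫ dt, giving 2√h = 2√h₀ − (0.0116/A) t.
√h = √2.68 − 0.0116·421/(2·7.52) = 1.6371 − 0.32471 = 1.3124.
h = 1.3124² = 1.7223 m.

1.72 m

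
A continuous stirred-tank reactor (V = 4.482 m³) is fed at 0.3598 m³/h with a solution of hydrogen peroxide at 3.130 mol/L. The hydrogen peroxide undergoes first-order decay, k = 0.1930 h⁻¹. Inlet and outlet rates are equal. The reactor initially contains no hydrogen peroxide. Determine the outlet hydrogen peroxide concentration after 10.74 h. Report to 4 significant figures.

0.8706 mol/L

Species balance: V dC/dt = Q C_in − Q C − k V C.
dC/dt = (Q/V) C_in − (Q/V + k) C; effective rate a = Q/V + k = 0.0802767 + 0.1930 = 0.273277 h⁻¹.
C_ss = Q C_in/(Q + kV) = 0.919456 mol/L; C(t) = C_ss + (C₀ − C_ss) e^(−a t).
C(10.74) = 0.919456 + (-0.919456)·e^(−0.273277·10.74) = 0.919456 + (-0.919456)·0.0531312 = 0.870605 mol/L.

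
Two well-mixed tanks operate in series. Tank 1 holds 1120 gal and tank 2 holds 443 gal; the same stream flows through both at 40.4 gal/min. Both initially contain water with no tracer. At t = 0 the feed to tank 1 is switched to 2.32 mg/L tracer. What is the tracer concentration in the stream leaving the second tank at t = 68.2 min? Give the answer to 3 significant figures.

2.00 mg/L

Each tank obeys Vᵢ dCᵢ/dt = Q(Cᵢ₋₁ − Cᵢ), so τᵢ = Vᵢ/Q.
τ₁ = 1120/40.4 = 27.723 min; τ₂ = 443/40.4 = 10.965 min.
Tank 1: C₁ = C_in(1 − e^(−t/τ₁)). Tank 2 (τ₁ ≠ τ₂): C₂ = C_in[1 − (τ₁ e^(−t/τ₁) − τ₂ e^(−t/τ₂))/(τ₁ − τ₂)].
At t = 68.2: e^(−t/τ₁) = 0.085429, e^(−t/τ₂) = 0.0019901.
C₂ = 2.32·[1 − (27.723·0.085429 − 10.965·0.0019901)/(16.757)] = 2.32·0.85997 = 1.9951 mg/L.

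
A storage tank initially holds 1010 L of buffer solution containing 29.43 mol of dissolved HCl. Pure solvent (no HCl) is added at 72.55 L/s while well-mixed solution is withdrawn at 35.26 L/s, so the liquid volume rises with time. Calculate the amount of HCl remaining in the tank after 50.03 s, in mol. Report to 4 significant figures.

10.94 mol

Let m(t) be the amount of HCl. Volume: V(t) = V₀ + (Q_in − Q_out) t = 1010 + 37.2900 t; V(50.03) = 2875.62 L.
Species balance (pure solvent in): dm/dt = −Q_out · m/V(t).
dm/m = −Q_out dt/(V₀ + 37.2900 t); integrating gives ln(m/m₀) = −(Q_out/(Q_in−Q_out)) ln(V/V₀).
m = m₀ (V₀/V)^(Q_out/(Q_in−Q_out)) = 29.43 × (1010/2875.62)^(0.945562) = 10.9425 mol.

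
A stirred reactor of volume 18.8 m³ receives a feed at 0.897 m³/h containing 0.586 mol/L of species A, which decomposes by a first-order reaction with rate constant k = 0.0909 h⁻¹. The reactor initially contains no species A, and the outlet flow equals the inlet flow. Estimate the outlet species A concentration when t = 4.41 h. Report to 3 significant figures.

0.0923 mol/L

Species balance: V dC/dt = Q C_in − Q C − k V C.
dC/dt = (Q/V) C_in − (Q/V + k) C; effective rate a = Q/V + k = 0.047713 + 0.0909 = 0.13861 h⁻¹.
C_ss = Q C_in/(Q + kV) = 0.20171 mol/L; C(t) = C_ss + (C₀ − C_ss) e^(−a t).
C(4.41) = 0.20171 + (-0.20171)·e^(−0.13861·4.41) = 0.20171 + (-0.20171)·0.54265 = 0.092251 mol/L.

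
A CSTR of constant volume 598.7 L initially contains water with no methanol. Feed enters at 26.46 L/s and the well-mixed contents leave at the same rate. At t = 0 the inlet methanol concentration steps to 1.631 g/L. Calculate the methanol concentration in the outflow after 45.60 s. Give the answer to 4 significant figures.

1.414 g/L

Accumulation = in − out for the solute gives V dC/dt = Q(C_in − C).
Rewrite as dC/dt + C/τ = C_in/τ, τ = V/Q = 22.6266 s.
Solution: C(t) = C_in + (C₀ − C_in) e^(−t/τ).
C(45.60) = 1.631 + (0 − 1.631)·e^(−45.60/22.6266) = 1.631 + (-1.63100)·0.133277 = 1.41363 g/L.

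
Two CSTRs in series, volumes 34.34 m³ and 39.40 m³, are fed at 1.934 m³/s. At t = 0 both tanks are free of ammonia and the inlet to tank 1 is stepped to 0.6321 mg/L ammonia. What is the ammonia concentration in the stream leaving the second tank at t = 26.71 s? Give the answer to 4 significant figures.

Time constants: τᵢ = Vᵢ/Q for each well-mixed tank.
τ₁ = 34.34/1.934 = 17.7559 s; τ₂ = 39.40/1.934 = 20.3723 s.
Tank 1: C₁ = C_in(1 − e^(−t/τ₁)). Tank 2 (τ₁ ≠ τ₂): C₂ = C_in[1 − (τ₁ e^(−t/τ₁) − τ₂ e^(−t/τ₂))/(τ₁ − τ₂)].
At t = 26.71: e^(−t/τ₁) = 0.222176, e^(−t/τ₂) = 0.269525.
C₂ = 0.6321·[1 − (17.7559·0.222176 − 20.3723·0.269525)/(-2.61634)] = 0.6321·0.409141 = 0.258618 mg/L.

0.2586 mg/L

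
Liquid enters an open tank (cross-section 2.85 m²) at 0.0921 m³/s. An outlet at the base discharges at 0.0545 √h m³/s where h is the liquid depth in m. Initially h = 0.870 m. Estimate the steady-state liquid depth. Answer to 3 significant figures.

2.86 m

Level balance: A dh/dt = 0.0921 − 0.0545 √h. Setting dh/dt = 0:
Q_in = 0.0545 √h_ss ⇒ √h_ss = 0.0921/0.0545 = 1.6899.
h_ss = 1.6899² = 2.8558 m. (Since h₀ = 0.870 m < h_ss, the level will rise toward this value.)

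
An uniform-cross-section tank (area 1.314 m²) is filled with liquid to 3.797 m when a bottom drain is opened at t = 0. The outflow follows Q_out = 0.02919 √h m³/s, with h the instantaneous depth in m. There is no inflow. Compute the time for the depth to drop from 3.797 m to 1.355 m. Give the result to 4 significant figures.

With no inflow, A dh/dt = −0.02919 √h.
Separate and integrate: 2(√h − √h₀) = −(0.02919/A) t.
t = 2A(√h₀ − √h)/0.02919 = 2·1.314·(√3.797 − √1.355)/0.02919
  = 2.62800 × (1.94859 − 1.16404) / 0.02919 = 70.6332 s.

70.63 s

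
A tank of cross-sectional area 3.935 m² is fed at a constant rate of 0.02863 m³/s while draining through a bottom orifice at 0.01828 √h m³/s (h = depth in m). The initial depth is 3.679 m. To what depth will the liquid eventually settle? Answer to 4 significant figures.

2.453 m

Level balance: A dh/dt = 0.02863 − 0.01828 √h. Setting dh/dt = 0:
Q_in = 0.01828 √h_ss ⇒ √h_ss = 0.02863/0.01828 = 1.56619.
h_ss = 1.56619² = 2.45296 m. (Since h₀ = 3.679 m > h_ss, the level will fall toward this value.)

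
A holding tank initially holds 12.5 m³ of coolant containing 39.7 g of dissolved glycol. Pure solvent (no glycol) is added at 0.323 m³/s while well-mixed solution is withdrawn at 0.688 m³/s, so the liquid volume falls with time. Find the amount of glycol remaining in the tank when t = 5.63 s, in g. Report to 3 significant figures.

Let m(t) be the amount of glycol. Volume: V(t) = V₀ + (Q_in − Q_out) t = 12.5 − 0.36500 t; V(5.63) = 10.445 m³.
Species balance (pure solvent in): dm/dt = −Q_out · m/V(t).
dm/m = −Q_out dt/(V₀ − 0.36500 t); integrating gives ln(m/m₀) = −(Q_out/(Q_in−Q_out)) ln(V/V₀).
m = m₀ (V₀/V)^(Q_out/(Q_in−Q_out)) = 39.7 × (12.5/10.445)^(-1.8849) = 28.299 g.

28.3 g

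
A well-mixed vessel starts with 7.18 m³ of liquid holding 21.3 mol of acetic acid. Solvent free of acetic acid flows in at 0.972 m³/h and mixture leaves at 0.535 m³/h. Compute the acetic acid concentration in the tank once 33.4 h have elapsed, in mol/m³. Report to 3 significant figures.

Total volume: dV/dt = Q_in − Q_out = 0.43700 m³/h, so V(t) = 7.18 + 0.43700 t and V(33.4) = 21.776 m³.
Solute balance: dm/dt = 0 − Q_out C = −Q_out m/V(t).
dm/m = −Q_out dt/(V₀ + 0.43700 t); integrating gives ln(m/m₀) = −(Q_out/(Q_in−Q_out)) ln(V/V₀).
m = m₀ (V₀/V)^(Q_out/(Q_in−Q_out)) = 21.3 × (7.18/21.776)^(1.2243) = 5.4761 mol.
C = m/V = 5.4761/21.776 = 0.25148 mol/m³.

0.251 mol/m³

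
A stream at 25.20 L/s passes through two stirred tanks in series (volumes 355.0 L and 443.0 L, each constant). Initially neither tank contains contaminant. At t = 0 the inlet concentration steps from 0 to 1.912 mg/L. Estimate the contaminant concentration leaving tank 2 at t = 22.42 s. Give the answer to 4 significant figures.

Each tank obeys Vᵢ dCᵢ/dt = Q(Cᵢ₋₁ − Cᵢ), so τᵢ = Vᵢ/Q.
τ₁ = 355.0/25.20 = 14.0873 s; τ₂ = 443.0/25.20 = 17.5794 s.
Solving the cascade with C₁(0)=C₂(0)=0 gives C₂(t) = C_in[1 − (τ₁ e^(−t/τ₁) − τ₂ e^(−t/τ₂))/(τ₁ − τ₂)].
At t = 22.42: e^(−t/τ₁) = 0.203619, e^(−t/τ₂) = 0.279331.
C₂ = 1.912·[1 − (14.0873·0.203619 − 17.5794·0.279331)/(-3.49206)] = 1.912·0.415242 = 0.793942 mg/L.

0.7939 mg/L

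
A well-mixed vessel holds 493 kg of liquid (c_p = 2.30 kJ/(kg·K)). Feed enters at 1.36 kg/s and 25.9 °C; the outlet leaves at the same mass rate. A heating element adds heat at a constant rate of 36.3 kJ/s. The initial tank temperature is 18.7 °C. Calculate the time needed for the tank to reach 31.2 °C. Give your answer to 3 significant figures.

M c_p dT/dt = ṁ c_p (T_in − T) + Q̇.
τ = M/ṁ = 362.50 s; T_ss = T_in + Q̇/(ṁ c_p) = 37.505 °C.
T(t) = T_ss + (T₀ − T_ss) e^(−t/τ). Set T = 31.2:
e^(−t/τ) = (31.2 − 37.505)/(18.7 − 37.505) = 0.33528
t = −362.50 · ln(0.33528) = 396.14 s.

396 s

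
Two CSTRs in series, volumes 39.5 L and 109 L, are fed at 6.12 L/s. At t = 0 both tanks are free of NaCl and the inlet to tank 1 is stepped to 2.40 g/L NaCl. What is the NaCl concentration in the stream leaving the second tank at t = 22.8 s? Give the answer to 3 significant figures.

1.39 g/L

Each tank obeys Vᵢ dCᵢ/dt = Q(Cᵢ₋₁ − Cᵢ), so τᵢ = Vᵢ/Q.
τ₁ = 39.5/6.12 = 6.4542 s; τ₂ = 109/6.12 = 17.810 s.
Solving the cascade with C₁(0)=C₂(0)=0 gives C₂(t) = C_in[1 − (τ₁ e^(−t/τ₁) − τ₂ e^(−t/τ₂))/(τ₁ − τ₂)].
At t = 22.8: e^(−t/τ₁) = 0.029230, e^(−t/τ₂) = 0.27800.
C₂ = 2.40·[1 − (6.4542·0.029230 − 17.810·0.27800)/(-11.356)] = 2.40·0.58062 = 1.3935 g/L.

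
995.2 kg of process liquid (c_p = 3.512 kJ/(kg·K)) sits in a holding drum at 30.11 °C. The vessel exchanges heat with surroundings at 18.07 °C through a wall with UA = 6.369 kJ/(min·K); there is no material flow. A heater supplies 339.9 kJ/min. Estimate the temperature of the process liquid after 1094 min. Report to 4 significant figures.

First-law balance (no shaft work): M c_p dT/dt = −UA(T − T_amb) + Q̇.
dT/dt = (T_ss − T)/τ with T_ss = T_amb + Q̇/UA = 18.07 + 339.9/6.369 = 71.4379 °C, τ = M c_p/UA = 995.2·3.512/6.369 = 548.774 min.
T approaches T_ss exponentially: T(t) = T_ss + (T₀ − T_ss) e^(−t/τ).
T(1094) = 71.4379 + (-41.3279)·0.136213 = 65.8085 °C.

65.81 °C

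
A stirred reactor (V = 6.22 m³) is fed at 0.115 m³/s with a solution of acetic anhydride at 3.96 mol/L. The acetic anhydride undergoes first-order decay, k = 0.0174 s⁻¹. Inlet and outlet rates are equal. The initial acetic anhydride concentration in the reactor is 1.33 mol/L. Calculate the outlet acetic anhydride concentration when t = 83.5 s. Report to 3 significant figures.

Species balance: V dC/dt = Q C_in − Q C − k V C.
dC/dt = (Q/V) C_in − (Q/V + k) C; effective rate a = Q/V + k = 0.018489 + 0.0174 = 0.035889 s⁻¹.
C_ss = Q C_in/(Q + kV) = 2.0401 mol/L; C(t) = C_ss + (C₀ − C_ss) e^(−a t).
C(83.5) = 2.0401 + (-0.71007)·e^(−0.035889·83.5) = 2.0401 + (-0.71007)·0.049951 = 2.0046 mol/L.

2.00 mol/L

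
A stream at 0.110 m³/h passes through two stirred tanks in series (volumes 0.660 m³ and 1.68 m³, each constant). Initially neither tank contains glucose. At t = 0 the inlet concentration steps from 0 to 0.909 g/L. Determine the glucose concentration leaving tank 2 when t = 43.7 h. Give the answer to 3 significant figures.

0.824 g/L

Species balance on tank i: dCᵢ/dt = (Cᵢ₋₁ − Cᵢ)/τᵢ with τᵢ = Vᵢ/Q.
τ₁ = 0.660/0.110 = 6.0000 h; τ₂ = 1.68/0.110 = 15.273 h.
Solving the cascade with C₁(0)=C₂(0)=0 gives C₂(t) = C_in[1 − (τ₁ e^(−t/τ₁) − τ₂ e^(−t/τ₂))/(τ₁ − τ₂)].
At t = 43.7: e^(−t/τ₁) = 0.00068689, e^(−t/τ₂) = 0.057194.
C₂ = 0.909·[1 − (6.0000·0.00068689 − 15.273·0.057194)/(-9.2727)] = 0.909·0.90624 = 0.82377 g/L.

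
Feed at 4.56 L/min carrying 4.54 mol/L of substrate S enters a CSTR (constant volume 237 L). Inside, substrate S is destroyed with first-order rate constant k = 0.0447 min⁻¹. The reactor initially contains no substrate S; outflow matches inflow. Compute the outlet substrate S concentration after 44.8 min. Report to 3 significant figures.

1.29 mol/L

Species balance: V dC/dt = Q C_in − Q C − k V C.
dC/dt = (Q/V) C_in − (Q/V + k) C; effective rate a = Q/V + k = 0.019241 + 0.0447 = 0.063941 min⁻¹.
C_ss = Q C_in/(Q + kV) = 1.3661 mol/L; C(t) = C_ss + (C₀ − C_ss) e^(−a t).
C(44.8) = 1.3661 + (-1.3661)·e^(−0.063941·44.8) = 1.3661 + (-1.3661)·0.057010 = 1.2883 mol/L.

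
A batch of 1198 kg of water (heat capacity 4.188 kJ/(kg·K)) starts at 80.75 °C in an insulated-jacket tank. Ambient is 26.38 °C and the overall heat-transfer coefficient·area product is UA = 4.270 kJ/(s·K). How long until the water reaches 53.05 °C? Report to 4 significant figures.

M c_p dT/dt = −UA(T − T_amb).
τ = M c_p/UA = 1174.99 s; T_ss = T_amb = 26.3800 °C.
T(t) = T_ss + (T₀ − T_ss)e^(−t/τ); set T = 53.05:
t = −τ ln[(T − T_ss)/(T₀ − T_ss)] = −1174.99 · ln(0.490528) = 836.917 s.

836.9 s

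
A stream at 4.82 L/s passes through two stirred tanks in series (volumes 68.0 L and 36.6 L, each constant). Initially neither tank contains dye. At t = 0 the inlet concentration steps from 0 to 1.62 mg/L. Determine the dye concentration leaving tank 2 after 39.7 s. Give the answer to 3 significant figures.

Each tank obeys Vᵢ dCᵢ/dt = Q(Cᵢ₋₁ − Cᵢ), so τᵢ = Vᵢ/Q.
τ₁ = 68.0/4.82 = 14.108 s; τ₂ = 36.6/4.82 = 7.5934 s.
Tank 1: C₁ = C_in(1 − e^(−t/τ₁)). Tank 2 (τ₁ ≠ τ₂): C₂ = C_in[1 − (τ₁ e^(−t/τ₁) − τ₂ e^(−t/τ₂))/(τ₁ − τ₂)].
At t = 39.7: e^(−t/τ₁) = 0.059963, e^(−t/τ₂) = 0.0053629.
C₂ = 1.62·[1 − (14.108·0.059963 − 7.5934·0.0053629)/(6.5145)] = 1.62·0.87640 = 1.4198 mg/L.

1.42 mg/L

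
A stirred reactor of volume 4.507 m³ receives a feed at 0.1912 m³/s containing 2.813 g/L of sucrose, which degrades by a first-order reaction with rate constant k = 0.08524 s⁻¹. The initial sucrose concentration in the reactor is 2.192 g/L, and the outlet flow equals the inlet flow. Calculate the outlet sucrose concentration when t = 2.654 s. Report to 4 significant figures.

1.831 g/L

Accumulation = in − out − consumed: V dC/dt = Q C_in − Q C − k V C.
This is linear with rate a = Q/V + k = 0.127663 s⁻¹.
C_ss = Q C_in/(Q + kV) = 0.934771 g/L; C(t) = C_ss + (C₀ − C_ss) e^(−a t).
C(2.654) = 0.934771 + (1.25723)·e^(−0.127663·2.654) = 0.934771 + (1.25723)·0.712613 = 1.83069 g/L.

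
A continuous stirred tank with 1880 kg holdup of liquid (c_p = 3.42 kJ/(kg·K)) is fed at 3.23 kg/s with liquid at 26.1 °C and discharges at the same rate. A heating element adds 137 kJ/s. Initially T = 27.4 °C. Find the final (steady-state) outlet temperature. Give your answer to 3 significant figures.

38.5 °C

Unsteady energy balance on the tank contents: M c_p dT/dt = ṁ c_p (T_in − T) + 137.
At steady state dT/dt = 0 ⇒ T_ss = T_in + Q̇/(ṁ c_p) = 26.1 + 137/(3.23·3.42) = 38.502 °C.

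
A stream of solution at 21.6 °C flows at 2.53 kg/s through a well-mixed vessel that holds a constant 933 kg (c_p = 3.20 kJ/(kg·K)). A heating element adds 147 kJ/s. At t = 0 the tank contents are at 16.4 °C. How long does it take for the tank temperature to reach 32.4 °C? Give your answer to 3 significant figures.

M c_p dT/dt = ṁ c_p (T_in − T) + Q̇.
τ = M/ṁ = 368.77 s; T_ss = T_in + Q̇/(ṁ c_p) = 39.757 °C.
T(t) = T_ss + (T₀ − T_ss) e^(−t/τ). Set T = 32.4:
e^(−t/τ) = (32.4 − 39.757)/(16.4 − 39.757) = 0.31498
t = −368.77 · ln(0.31498) = 426.02 s.

426 s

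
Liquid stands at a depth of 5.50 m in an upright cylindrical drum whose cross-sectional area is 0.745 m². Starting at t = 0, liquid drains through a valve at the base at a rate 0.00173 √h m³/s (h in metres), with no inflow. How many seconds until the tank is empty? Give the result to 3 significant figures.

2020 s

Accumulation of liquid (constant cross-section A): A dh/dt = −0.00173 √h.
Separate and integrate: 2(√h − √h₀) = −(0.00173/A) t.
Tank is empty when √h = 0: t_empty = 2A√h₀/0.00173.
t_empty = 2·0.745·√5.50/0.00173 = 1.4900·2.3452/0.00173 = 2019.9 s.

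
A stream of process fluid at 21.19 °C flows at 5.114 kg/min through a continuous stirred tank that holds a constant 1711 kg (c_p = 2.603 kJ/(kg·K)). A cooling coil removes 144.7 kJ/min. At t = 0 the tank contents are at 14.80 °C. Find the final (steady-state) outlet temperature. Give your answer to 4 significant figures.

10.32 °C

M c_p dT/dt = ṁ c_p (T_in − T) − Q̇.
At steady state dT/dt = 0 ⇒ T_ss = T_in − Q̇/(ṁ c_p) = 21.19 − 144.7/(5.114·2.603) = 10.3199 °C.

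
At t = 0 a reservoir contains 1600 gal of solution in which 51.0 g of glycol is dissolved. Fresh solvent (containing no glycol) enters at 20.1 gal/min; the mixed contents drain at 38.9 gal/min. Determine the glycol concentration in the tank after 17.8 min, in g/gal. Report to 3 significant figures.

0.0248 g/gal

Total volume: dV/dt = Q_in − Q_out = -18.800 gal/min, so V(t) = 1600 − 18.800 t and V(17.8) = 1265.4 gal.
No glycol enters, so dm/dt = −Q_out · (m/V).
dm/m = −Q_out dt/(V₀ − 18.800 t); integrating gives ln(m/m₀) = −(Q_out/(Q_in−Q_out)) ln(V/V₀).
m = m₀ (V₀/V)^(Q_out/(Q_in−Q_out)) = 51.0 × (1600/1265.4)^(-2.0691) = 31.384 g.
C = m/V = 31.384/1265.4 = 0.024803 g/gal.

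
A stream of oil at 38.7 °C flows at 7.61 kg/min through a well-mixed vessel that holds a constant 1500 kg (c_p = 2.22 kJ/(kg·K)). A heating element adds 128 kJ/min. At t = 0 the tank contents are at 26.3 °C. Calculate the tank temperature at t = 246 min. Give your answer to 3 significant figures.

M c_p dT/dt = ṁ c_p (T_in − T) + Q̇.
τ = M/ṁ = 197.11 min; T_ss = T_in + Q̇/(ṁ c_p) = 38.7 + 128/(7.61·2.22) = 46.277 °C.
Integrating: T(t) = T_ss + (T₀ − T_ss) e^(−t/τ).
T(246) = 46.277 + (-19.977)·e^(−246/197.11) = 46.277 + (-19.977)·0.28707 = 40.542 °C.

40.5 °C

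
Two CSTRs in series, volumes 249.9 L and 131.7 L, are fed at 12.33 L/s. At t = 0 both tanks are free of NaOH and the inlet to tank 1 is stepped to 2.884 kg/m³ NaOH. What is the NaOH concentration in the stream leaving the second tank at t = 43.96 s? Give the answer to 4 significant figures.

2.240 kg/m³

Species balance on tank i: dCᵢ/dt = (Cᵢ₋₁ − Cᵢ)/τᵢ with τᵢ = Vᵢ/Q.
τ₁ = 249.9/12.33 = 20.2676 s; τ₂ = 131.7/12.33 = 10.6813 s.
Solving the cascade with C₁(0)=C₂(0)=0 gives C₂(t) = C_in[1 − (τ₁ e^(−t/τ₁) − τ₂ e^(−t/τ₂))/(τ₁ − τ₂)].
At t = 43.96: e^(−t/τ₁) = 0.114295, e^(−t/τ₂) = 0.0163159.
C₂ = 2.884·[1 − (20.2676·0.114295 − 10.6813·0.0163159)/(9.58637)] = 2.884·0.776536 = 2.23953 kg/m³.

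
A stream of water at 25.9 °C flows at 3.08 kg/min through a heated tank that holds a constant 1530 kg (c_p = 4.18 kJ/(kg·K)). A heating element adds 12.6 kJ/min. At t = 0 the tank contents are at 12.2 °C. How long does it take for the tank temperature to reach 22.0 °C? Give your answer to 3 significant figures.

M c_p dT/dt = ṁ c_p (T_in − T) + Q̇.
τ = M/ṁ = 496.75 min; T_ss = T_in + Q̇/(ṁ c_p) = 26.879 °C.
T(t) = T_ss + (T₀ − T_ss) e^(−t/τ). Set T = 22.0:
e^(−t/τ) = (22.0 − 26.879)/(12.2 − 26.879) = 0.33237
t = −496.75 · ln(0.33237) = 547.18 min.

547 min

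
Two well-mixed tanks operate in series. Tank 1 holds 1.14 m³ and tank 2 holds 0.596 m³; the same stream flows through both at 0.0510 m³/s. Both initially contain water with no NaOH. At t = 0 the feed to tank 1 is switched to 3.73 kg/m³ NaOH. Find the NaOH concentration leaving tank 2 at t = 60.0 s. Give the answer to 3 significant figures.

Each tank obeys Vᵢ dCᵢ/dt = Q(Cᵢ₋₁ − Cᵢ), so τᵢ = Vᵢ/Q.
τ₁ = 1.14/0.0510 = 22.353 s; τ₂ = 0.596/0.0510 = 11.686 s.
Tank 1: C₁ = C_in(1 − e^(−t/τ₁)). Tank 2 (τ₁ ≠ τ₂): C₂ = C_in[1 − (τ₁ e^(−t/τ₁) − τ₂ e^(−t/τ₂))/(τ₁ − τ₂)].
At t = 60.0: e^(−t/τ₁) = 0.068275, e^(−t/τ₂) = 0.0058916.
C₂ = 3.73·[1 − (22.353·0.068275 − 11.686·0.0058916)/(10.667)] = 3.73·0.86338 = 3.2204 kg/m³.

3.22 kg/m³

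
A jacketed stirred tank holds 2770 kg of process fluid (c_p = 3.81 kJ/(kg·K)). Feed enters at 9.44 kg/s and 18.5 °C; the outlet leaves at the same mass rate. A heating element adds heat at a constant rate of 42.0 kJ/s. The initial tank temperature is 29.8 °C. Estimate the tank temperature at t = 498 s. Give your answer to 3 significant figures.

21.5 °C

First-law balance (no shaft work): M c_p dT/dt = ṁ c_p (T_in − T) + 42.0.
τ = M/ṁ = 293.43 s; T_ss = T_in + Q̇/(ṁ c_p) = 18.5 + 42.0/(9.44·3.81) = 19.668 °C.
Integrating: T(t) = T_ss + (T₀ − T_ss) e^(−t/τ).
T(498) = 19.668 + (10.132)·e^(−498/293.43) = 19.668 + (10.132)·0.18320 = 21.524 °C.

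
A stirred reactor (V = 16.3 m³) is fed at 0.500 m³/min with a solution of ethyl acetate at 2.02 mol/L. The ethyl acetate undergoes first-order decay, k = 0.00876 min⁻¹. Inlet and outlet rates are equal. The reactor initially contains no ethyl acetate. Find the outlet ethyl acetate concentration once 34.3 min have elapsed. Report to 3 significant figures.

1.17 mol/L

Species balance: V dC/dt = Q C_in − Q C − k V C.
This is linear with rate a = Q/V + k = 0.039435 min⁻¹.
C_ss = Q C_in/(Q + kV) = 1.5713 mol/L; C(t) = C_ss + (C₀ − C_ss) e^(−a t).
C(34.3) = 1.5713 + (-1.5713)·e^(−0.039435·34.3) = 1.5713 + (-1.5713)·0.25856 = 1.1650 mol/L.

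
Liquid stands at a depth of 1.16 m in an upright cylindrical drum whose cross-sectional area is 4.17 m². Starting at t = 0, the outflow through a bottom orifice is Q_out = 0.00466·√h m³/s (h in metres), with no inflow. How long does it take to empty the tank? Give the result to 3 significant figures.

1930 s

Unsteady balance on liquid volume: A dh/dt = −0.00466 √h.
This is separable: 2 d(√h)/dt = −0.00466/A, so √h = √h₀ − (0.00466/(2A)) t.
Set h = 0: 2√h₀ = (0.00466/A) t_empty ⇒ t_empty = 2A√h₀/0.00466.
t_empty = 2·4.17·√1.16/0.00466 = 8.3400·1.0770/0.00466 = 1927.6 s.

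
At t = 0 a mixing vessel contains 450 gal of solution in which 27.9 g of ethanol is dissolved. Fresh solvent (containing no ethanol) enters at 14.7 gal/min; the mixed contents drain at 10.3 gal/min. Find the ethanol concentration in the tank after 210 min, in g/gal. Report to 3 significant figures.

Let m(t) be the amount of ethanol. Volume: V(t) = V₀ + (Q_in − Q_out) t = 450 + 4.4000 t; V(210) = 1374.0 gal.
No ethanol enters, so dm/dt = −Q_out · (m/V).
dm/m = −Q_out dt/(V₀ + 4.4000 t); integrating gives ln(m/m₀) = −(Q_out/(Q_in−Q_out)) ln(V/V₀).
m = m₀ (V₀/V)^(Q_out/(Q_in−Q_out)) = 27.9 × (450/1374.0)^(2.3409) = 2.0455 g.
C = m/V = 2.0455/1374.0 = 0.0014887 g/gal.

0.00149 g/gal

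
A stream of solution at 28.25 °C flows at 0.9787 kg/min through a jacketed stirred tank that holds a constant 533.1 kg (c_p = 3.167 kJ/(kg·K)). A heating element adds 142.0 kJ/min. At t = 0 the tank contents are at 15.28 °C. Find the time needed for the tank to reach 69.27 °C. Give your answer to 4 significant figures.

1365 min

Energy balance: M c_p dT/dt = ṁ c_p (T_in − T) + 142.0.
τ = M/ṁ = 544.702 min; T_ss = T_in + Q̇/(ṁ c_p) = 74.0632 °C.
T(t) = T_ss + (T₀ − T_ss) e^(−t/τ). Set T = 69.27:
e^(−t/τ) = (69.27 − 74.0632)/(15.28 − 74.0632) = 0.0815404
t = −544.702 · ln(0.0815404) = 1365.38 min.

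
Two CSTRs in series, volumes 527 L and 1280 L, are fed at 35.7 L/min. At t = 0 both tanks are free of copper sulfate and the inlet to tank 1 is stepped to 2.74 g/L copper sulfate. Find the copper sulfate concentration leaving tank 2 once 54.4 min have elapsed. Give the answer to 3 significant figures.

Species balance on tank i: dCᵢ/dt = (Cᵢ₋₁ − Cᵢ)/τᵢ with τᵢ = Vᵢ/Q.
τ₁ = 527/35.7 = 14.762 min; τ₂ = 1280/35.7 = 35.854 min.
Solving the cascade with C₁(0)=C₂(0)=0 gives C₂(t) = C_in[1 − (τ₁ e^(−t/τ₁) − τ₂ e^(−t/τ₂))/(τ₁ − τ₂)].
At t = 54.4: e^(−t/τ₁) = 0.025093, e^(−t/τ₂) = 0.21931.
C₂ = 2.74·[1 − (14.762·0.025093 − 35.854·0.21931)/(-21.092)] = 2.74·0.64476 = 1.7666 g/L.

1.77 g/L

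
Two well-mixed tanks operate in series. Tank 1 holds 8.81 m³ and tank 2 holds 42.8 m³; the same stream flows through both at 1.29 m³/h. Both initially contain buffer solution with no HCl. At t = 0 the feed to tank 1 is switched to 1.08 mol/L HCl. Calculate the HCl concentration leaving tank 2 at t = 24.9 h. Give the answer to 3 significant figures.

Each tank obeys Vᵢ dCᵢ/dt = Q(Cᵢ₋₁ − Cᵢ), so τᵢ = Vᵢ/Q.
τ₁ = 8.81/1.29 = 6.8295 h; τ₂ = 42.8/1.29 = 33.178 h.
Tank 1: C₁ = C_in(1 − e^(−t/τ₁)). Tank 2 (τ₁ ≠ τ₂): C₂ = C_in[1 − (τ₁ e^(−t/τ₁) − τ₂ e^(−t/τ₂))/(τ₁ − τ₂)].
At t = 24.9: e^(−t/τ₁) = 0.026096, e^(−t/τ₂) = 0.47213.
C₂ = 1.08·[1 − (6.8295·0.026096 − 33.178·0.47213)/(-26.349)] = 1.08·0.41225 = 0.44524 mol/L.

0.445 mol/L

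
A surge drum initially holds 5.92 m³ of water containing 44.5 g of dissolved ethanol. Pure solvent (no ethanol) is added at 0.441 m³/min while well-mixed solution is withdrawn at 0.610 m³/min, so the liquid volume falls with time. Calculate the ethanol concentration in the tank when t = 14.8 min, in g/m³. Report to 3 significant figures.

1.79 g/m³

Let m(t) be the amount of ethanol. Volume: V(t) = V₀ + (Q_in − Q_out) t = 5.92 − 0.16900 t; V(14.8) = 3.4188 m³.
Species balance (pure solvent in): dm/dt = −Q_out · m/V(t).
Separate: dm/m = −Q_out dt/V(t) ⇒ ln(m/m₀) = −(Q_out/(Q_in−Q_out)) ln(V/V₀).
m = m₀ (V₀/V)^(Q_out/(Q_in−Q_out)) = 44.5 × (5.92/3.4188)^(-3.6095) = 6.1332 g.
C = m/V = 6.1332/3.4188 = 1.7940 g/m³.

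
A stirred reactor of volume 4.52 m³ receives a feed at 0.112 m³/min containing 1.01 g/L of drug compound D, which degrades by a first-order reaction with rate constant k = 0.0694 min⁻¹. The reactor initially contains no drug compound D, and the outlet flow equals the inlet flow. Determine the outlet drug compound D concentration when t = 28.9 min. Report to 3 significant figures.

V dC/dt = Q(C_in − C) − k V C.
This is linear with rate a = Q/V + k = 0.094179 min⁻¹.
C_ss = Q C_in/(Q + kV) = 0.26573 g/L; C(t) = C_ss + (C₀ − C_ss) e^(−a t).
C(28.9) = 0.26573 + (-0.26573)·e^(−0.094179·28.9) = 0.26573 + (-0.26573)·0.065759 = 0.24826 g/L.

0.248 g/L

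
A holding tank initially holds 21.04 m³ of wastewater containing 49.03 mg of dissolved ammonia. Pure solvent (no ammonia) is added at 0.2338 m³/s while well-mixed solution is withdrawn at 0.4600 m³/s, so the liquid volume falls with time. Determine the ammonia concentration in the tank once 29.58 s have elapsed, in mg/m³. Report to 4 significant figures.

Let m(t) be the amount of ammonia. Volume: V(t) = V₀ + (Q_in − Q_out) t = 21.04 − 0.226200 t; V(29.58) = 14.3490 m³.
Solute balance: dm/dt = 0 − Q_out C = −Q_out m/V(t).
Separate: dm/m = −Q_out dt/V(t) ⇒ ln(m/m₀) = −(Q_out/(Q_in−Q_out)) ln(V/V₀).
m = m₀ (V₀/V)^(Q_out/(Q_in−Q_out)) = 49.03 × (21.04/14.3490)^(-2.03360) = 22.5128 mg.
C = m/V = 22.5128/14.3490 = 1.56894 mg/m³.

1.569 mg/m³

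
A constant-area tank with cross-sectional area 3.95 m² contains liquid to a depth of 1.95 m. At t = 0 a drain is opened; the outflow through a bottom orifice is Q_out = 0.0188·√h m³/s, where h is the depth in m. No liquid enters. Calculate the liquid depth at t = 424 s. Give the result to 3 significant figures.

A dh/dt = −Q_out = −0.0188 √h.
This is separable: 2 d(√h)/dt = −0.0188/A, so √h = √h₀ − (0.0188/(2A)) t.
√h = √1.95 − 0.0188·424/(2·3.95) = 1.3964 − 1.0090 = 0.38741.
h = 0.38741² = 0.15009 m.

0.150 m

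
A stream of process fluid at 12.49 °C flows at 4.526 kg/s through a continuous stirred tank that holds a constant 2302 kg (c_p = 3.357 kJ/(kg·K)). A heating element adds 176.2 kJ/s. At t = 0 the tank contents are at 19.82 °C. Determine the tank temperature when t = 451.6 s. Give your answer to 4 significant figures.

22.33 °C

First-law balance (no shaft work): M c_p dT/dt = ṁ c_p (T_in − T) + 176.2.
Rearrange: dT/dt = (T_ss − T)/τ with τ = M/ṁ = 508.617 s and T_ss = T_in + Q̇/(ṁ c_p) = 24.0868 °C.
Integrating: T(t) = T_ss + (T₀ − T_ss) e^(−t/τ).
T(451.6) = 24.0868 + (-4.26685)·e^(−451.6/508.617) = 24.0868 + (-4.26685)·0.411520 = 22.3310 °C.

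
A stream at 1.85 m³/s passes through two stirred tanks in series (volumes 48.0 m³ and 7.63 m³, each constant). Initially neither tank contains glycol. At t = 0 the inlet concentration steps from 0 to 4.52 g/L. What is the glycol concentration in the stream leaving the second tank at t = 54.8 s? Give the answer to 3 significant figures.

3.87 g/L

Each tank obeys Vᵢ dCᵢ/dt = Q(Cᵢ₋₁ − Cᵢ), so τᵢ = Vᵢ/Q.
τ₁ = 48.0/1.85 = 25.946 s; τ₂ = 7.63/1.85 = 4.1243 s.
Solving the cascade with C₁(0)=C₂(0)=0 gives C₂(t) = C_in[1 − (τ₁ e^(−t/τ₁) − τ₂ e^(−t/τ₂))/(τ₁ − τ₂)].
At t = 54.8: e^(−t/τ₁) = 0.12099, e^(−t/τ₂) = 1.6964e-06.
C₂ = 4.52·[1 − (25.946·0.12099 − 4.1243·1.6964e-06)/(21.822)] = 4.52·0.85615 = 3.8698 g/L.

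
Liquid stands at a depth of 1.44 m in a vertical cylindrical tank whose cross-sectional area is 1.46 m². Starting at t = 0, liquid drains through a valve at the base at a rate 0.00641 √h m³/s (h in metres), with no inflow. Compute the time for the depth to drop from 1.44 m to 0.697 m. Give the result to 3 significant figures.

166 s

With no inflow, A dh/dt = −0.00641 √h.
This is separable: 2 d(√h)/dt = −0.00641/A, so √h = √h₀ − (0.00641/(2A)) t.
t = 2A(√h₀ − √h)/0.00641 = 2·1.46·(√1.44 − √0.697)/0.00641
  = 2.9200 × (1.2000 − 0.83487) / 0.00641 = 166.33 s.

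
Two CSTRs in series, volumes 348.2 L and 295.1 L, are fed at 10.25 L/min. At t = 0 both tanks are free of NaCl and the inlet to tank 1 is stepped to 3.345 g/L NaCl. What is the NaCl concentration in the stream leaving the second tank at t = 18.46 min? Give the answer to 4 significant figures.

0.3967 g/L

Time constants: τᵢ = Vᵢ/Q for each well-mixed tank.
τ₁ = 348.2/10.25 = 33.9707 min; τ₂ = 295.1/10.25 = 28.7902 min.
Tank 1: C₁ = C_in(1 − e^(−t/τ₁)). Tank 2 (τ₁ ≠ τ₂): C₂ = C_in[1 − (τ₁ e^(−t/τ₁) − τ₂ e^(−t/τ₂))/(τ₁ − τ₂)].
At t = 18.46: e^(−t/τ₁) = 0.580765, e^(−t/τ₂) = 0.526666.
C₂ = 3.345·[1 − (33.9707·0.580765 − 28.7902·0.526666)/(5.18049)] = 3.345·0.118581 = 0.396652 g/L.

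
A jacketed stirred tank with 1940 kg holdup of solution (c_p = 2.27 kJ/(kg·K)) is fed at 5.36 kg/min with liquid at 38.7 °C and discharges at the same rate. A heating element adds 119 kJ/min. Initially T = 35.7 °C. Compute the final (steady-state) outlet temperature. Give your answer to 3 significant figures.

48.5 °C

M c_p dT/dt = ṁ c_p (T_in − T) + Q̇.
At steady state dT/dt = 0 ⇒ T_ss = T_in + Q̇/(ṁ c_p) = 38.7 + 119/(5.36·2.27) = 48.480 °C.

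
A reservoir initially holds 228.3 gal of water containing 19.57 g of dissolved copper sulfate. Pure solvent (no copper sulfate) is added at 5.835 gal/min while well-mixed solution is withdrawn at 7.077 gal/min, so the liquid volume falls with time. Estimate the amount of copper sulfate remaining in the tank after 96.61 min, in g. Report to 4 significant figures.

Let m(t) be the amount of copper sulfate. Volume: V(t) = V₀ + (Q_in − Q_out) t = 228.3 − 1.24200 t; V(96.61) = 108.310 gal.
Solute balance: dm/dt = 0 − Q_out C = −Q_out m/V(t).
dm/m = −Q_out dt/(V₀ − 1.24200 t); integrating gives ln(m/m₀) = −(Q_out/(Q_in−Q_out)) ln(V/V₀).
m = m₀ (V₀/V)^(Q_out/(Q_in−Q_out)) = 19.57 × (228.3/108.310)^(-5.69807) = 0.279481 g.

0.2795 g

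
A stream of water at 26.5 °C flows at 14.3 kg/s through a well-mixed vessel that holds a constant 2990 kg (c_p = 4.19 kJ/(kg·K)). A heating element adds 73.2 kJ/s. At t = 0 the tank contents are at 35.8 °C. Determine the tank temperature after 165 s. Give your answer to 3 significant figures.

31.4 °C

Heat balance on the well-mixed liquid: M c_p dT/dt = ṁ c_p (T_in − T) + 73.2.
Rearrange: dT/dt = (T_ss − T)/τ with τ = M/ṁ = 209.09 s and T_ss = T_in + Q̇/(ṁ c_p) = 27.722 °C.
Integrating: T(t) = T_ss + (T₀ − T_ss) e^(−t/τ).
T(165) = 27.722 + (8.0783)·e^(−165/209.09) = 27.722 + (8.0783)·0.45424 = 31.391 °C.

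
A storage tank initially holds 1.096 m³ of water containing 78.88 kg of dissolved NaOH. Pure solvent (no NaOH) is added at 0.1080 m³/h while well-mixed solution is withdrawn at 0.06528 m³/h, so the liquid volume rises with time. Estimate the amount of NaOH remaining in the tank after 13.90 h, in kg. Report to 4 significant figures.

40.70 kg

Let m(t) be the amount of NaOH. Volume: V(t) = V₀ + (Q_in − Q_out) t = 1.096 + 0.0427200 t; V(13.90) = 1.68981 m³.
No NaOH enters, so dm/dt = −Q_out · (m/V).
Separate: dm/m = −Q_out dt/V(t) ⇒ ln(m/m₀) = −(Q_out/(Q_in−Q_out)) ln(V/V₀).
m = m₀ (V₀/V)^(Q_out/(Q_in−Q_out)) = 78.88 × (1.096/1.68981)^(1.52809) = 40.7047 kg.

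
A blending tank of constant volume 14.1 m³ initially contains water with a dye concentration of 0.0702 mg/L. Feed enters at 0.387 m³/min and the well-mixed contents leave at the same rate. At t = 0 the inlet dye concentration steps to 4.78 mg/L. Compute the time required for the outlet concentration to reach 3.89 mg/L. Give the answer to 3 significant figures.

Mass balance on the solute (V constant): V dC/dt = Q(C_in − C), so τ = V/Q = 36.434 min.
C(t) = C_in + (C₀ − C_in) e^(−t/τ). Set C = 3.89 and solve for t:
e^(−t/τ) = (C − C_in)/(C₀ − C_in) = (3.89 − 4.78)/(0.0702 − 4.78) = 0.18897
t = −τ ln(…) = 36.434 × 1.6662 = 60.706 min.

60.7 min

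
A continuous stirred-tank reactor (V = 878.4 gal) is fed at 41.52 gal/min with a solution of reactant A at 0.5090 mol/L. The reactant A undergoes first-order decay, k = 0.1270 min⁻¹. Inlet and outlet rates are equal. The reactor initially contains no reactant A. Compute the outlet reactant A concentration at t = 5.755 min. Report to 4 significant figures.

0.08742 mol/L

V dC/dt = Q(C_in − C) − k V C.
dC/dt = (Q/V) C_in − (Q/V + k) C; effective rate a = Q/V + k = 0.0472678 + 0.1270 = 0.174268 min⁻¹.
C_ss = Q C_in/(Q + kV) = 0.138059 mol/L; C(t) = C_ss + (C₀ − C_ss) e^(−a t).
C(5.755) = 0.138059 + (-0.138059)·e^(−0.174268·5.755) = 0.138059 + (-0.138059)·0.366810 = 0.0874178 mol/L.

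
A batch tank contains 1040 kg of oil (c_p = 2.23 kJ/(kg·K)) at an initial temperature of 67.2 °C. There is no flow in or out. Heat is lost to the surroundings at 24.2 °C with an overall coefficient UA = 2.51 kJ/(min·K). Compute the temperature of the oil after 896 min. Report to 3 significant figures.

40.5 °C

Lumped-capacitance energy balance: M c_p dT/dt = UA(T_amb − T).
dT/dt = (T_ss − T)/τ with T_ss = T_amb = 24.200 °C, τ = M c_p/UA = 1040·2.23/2.51 = 923.98 min.
Solution: T(t) = T_ss + (T₀ − T_ss) e^(−t/τ).
T(896) = 24.200 + (43.000)·0.37919 = 40.505 °C.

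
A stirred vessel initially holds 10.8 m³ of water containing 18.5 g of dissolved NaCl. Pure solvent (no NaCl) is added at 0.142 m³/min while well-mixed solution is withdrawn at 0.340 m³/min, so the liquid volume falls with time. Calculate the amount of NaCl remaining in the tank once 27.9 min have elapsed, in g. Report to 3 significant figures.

5.41 g

Let m(t) be the amount of NaCl. Volume: V(t) = V₀ + (Q_in − Q_out) t = 10.8 − 0.19800 t; V(27.9) = 5.2758 m³.
Species balance (pure solvent in): dm/dt = −Q_out · m/V(t).
Separate: dm/m = −Q_out dt/V(t) ⇒ ln(m/m₀) = −(Q_out/(Q_in−Q_out)) ln(V/V₀).
m = m₀ (V₀/V)^(Q_out/(Q_in−Q_out)) = 18.5 × (10.8/5.2758)^(-1.7172) = 5.4063 g.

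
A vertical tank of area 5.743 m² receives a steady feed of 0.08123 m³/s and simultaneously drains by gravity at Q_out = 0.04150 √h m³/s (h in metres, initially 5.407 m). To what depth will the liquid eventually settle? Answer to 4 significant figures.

3.831 m

Level balance: A dh/dt = 0.08123 − 0.04150 √h. Setting dh/dt = 0:
Q_in = 0.04150 √h_ss ⇒ √h_ss = 0.08123/0.04150 = 1.95735.
h_ss = 1.95735² = 3.83122 m. (Since h₀ = 5.407 m > h_ss, the level will fall toward this value.)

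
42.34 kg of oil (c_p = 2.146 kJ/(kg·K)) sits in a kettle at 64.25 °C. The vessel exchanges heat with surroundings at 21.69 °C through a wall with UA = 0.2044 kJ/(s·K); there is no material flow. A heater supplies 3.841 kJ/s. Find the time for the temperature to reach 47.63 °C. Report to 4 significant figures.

534.1 s

Lumped-capacitance energy balance: M c_p dT/dt = UA(T_amb − T) + Q̇.
τ = M c_p/UA = 444.529 s; T_ss = T_amb + Q̇/UA = 21.69 + 3.841/0.2044 = 40.4816 °C.
T(t) = T_ss + (T₀ − T_ss)e^(−t/τ); set T = 47.63:
t = −τ ln[(T − T_ss)/(T₀ − T_ss)] = −444.529 · ln(0.300753) = 534.086 s.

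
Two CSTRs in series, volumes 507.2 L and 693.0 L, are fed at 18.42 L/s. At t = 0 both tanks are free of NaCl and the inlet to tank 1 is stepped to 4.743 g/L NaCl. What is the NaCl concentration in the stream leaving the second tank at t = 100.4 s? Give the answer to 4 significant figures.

3.854 g/L

Species balance on tank i: dCᵢ/dt = (Cᵢ₋₁ − Cᵢ)/τᵢ with τᵢ = Vᵢ/Q.
τ₁ = 507.2/18.42 = 27.5353 s; τ₂ = 693.0/18.42 = 37.6221 s.
Solving the cascade with C₁(0)=C₂(0)=0 gives C₂(t) = C_in[1 − (τ₁ e^(−t/τ₁) − τ₂ e^(−t/τ₂))/(τ₁ − τ₂)].
At t = 100.4: e^(−t/τ₁) = 0.0260893, e^(−t/τ₂) = 0.0693464.
C₂ = 4.743·[1 − (27.5353·0.0260893 − 37.6221·0.0693464)/(-10.0869)] = 4.743·0.812570 = 3.85402 g/L.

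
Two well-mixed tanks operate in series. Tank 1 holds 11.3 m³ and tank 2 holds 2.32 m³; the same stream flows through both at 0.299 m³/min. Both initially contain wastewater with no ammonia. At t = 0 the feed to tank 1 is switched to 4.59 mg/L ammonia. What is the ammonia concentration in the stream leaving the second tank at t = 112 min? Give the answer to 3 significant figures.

Species balance on tank i: dCᵢ/dt = (Cᵢ₋₁ − Cᵢ)/τᵢ with τᵢ = Vᵢ/Q.
τ₁ = 11.3/0.299 = 37.793 min; τ₂ = 2.32/0.299 = 7.7592 min.
Solving the cascade with C₁(0)=C₂(0)=0 gives C₂(t) = C_in[1 − (τ₁ e^(−t/τ₁) − τ₂ e^(−t/τ₂))/(τ₁ − τ₂)].
At t = 112: e^(−t/τ₁) = 0.051636, e^(−t/τ₂) = 5.3850e-07.
C₂ = 4.59·[1 − (37.793·0.051636 − 7.7592·5.3850e-07)/(30.033)] = 4.59·0.93502 = 4.2918 mg/L.

4.29 mg/L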